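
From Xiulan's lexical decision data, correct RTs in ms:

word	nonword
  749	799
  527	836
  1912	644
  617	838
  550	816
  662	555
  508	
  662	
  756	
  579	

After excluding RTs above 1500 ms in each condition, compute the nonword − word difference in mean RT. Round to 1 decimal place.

word: exclude 1912
M(word) = 5610/9 = 623.333
M(nonword) = 4488/6 = 748.000
Difference = 748.000 − 623.333 = 124.667 ms

124.7 ms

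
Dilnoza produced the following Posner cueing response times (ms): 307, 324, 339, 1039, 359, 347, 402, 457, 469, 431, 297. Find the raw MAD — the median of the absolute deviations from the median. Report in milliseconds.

52 ms

Sorted: 297, 307, 324, 339, 347, 359, 402, 431, 457, 469, 1039 → median = 359
|x − 359|: 52, 35, 20, 680, 0, 12, 43, 98, 110, 72, 62
Sorted deviations: 0, 12, 20, 35, 43, 52, 62, 72, 98, 110, 680 → MAD = 52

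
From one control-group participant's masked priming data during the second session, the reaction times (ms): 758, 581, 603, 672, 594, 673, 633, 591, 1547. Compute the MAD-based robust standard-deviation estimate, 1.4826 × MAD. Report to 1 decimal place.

Sorted: 581, 591, 594, 603, 633, 672, 673, 758, 1547 → median = 633
|x − 633| sorted: 0, 30, 39, 39, 40, 42, 52, 125, 914 → MAD = 40
Robust SD ≈ 1.4826 × 40 = 59.304

59.3 ms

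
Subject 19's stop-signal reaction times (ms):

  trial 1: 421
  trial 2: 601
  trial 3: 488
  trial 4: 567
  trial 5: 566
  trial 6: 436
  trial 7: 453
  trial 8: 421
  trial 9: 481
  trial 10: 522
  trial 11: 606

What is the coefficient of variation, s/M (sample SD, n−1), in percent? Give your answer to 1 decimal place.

n = 11, Σ = 5562, M = 505.6364
Σ(x−M)² = 49708.545; s = √(49708.545/10) = 70.5043
CV = 70.5043 / 505.6364 = 0.13944 = 13.944%

13.9%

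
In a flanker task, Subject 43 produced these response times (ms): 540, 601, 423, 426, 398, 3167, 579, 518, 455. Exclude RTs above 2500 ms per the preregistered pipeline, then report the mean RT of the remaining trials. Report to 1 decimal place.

Excluded: 3167
Retained (n=8): Σ = 3940
Mean = 3940/8 = 492.5000

492.5 ms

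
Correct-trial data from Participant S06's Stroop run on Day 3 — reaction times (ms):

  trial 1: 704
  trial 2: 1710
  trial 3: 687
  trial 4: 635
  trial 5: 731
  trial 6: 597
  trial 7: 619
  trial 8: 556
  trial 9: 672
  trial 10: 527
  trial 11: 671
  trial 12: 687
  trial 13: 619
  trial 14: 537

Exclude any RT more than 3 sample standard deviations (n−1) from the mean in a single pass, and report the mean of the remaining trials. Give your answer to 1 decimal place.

634.0 ms

n = 14, ΣRT = 9952, M = 710.857
Σ(x−M)² = 1126579.71; s = √(1126579.71/13) = 294.381
Cutoffs: 710.857 ± 3·294.381 → [-172.3, 1594.0]
Outside: 1710 → excluded.
Retained (n=13): Σ = 8242, mean = 8242/13 = 634.000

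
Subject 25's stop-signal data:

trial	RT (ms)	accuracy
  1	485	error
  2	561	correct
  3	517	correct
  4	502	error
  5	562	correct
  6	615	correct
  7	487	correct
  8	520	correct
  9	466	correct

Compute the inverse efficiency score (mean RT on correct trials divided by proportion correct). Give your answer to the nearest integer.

Correct trials (n=7): 561, 517, 562, 615, 487, 520, 466
Mean correct RT = 3728/7 = 532.5714 ms
Proportion correct = 7/9
IES = 532.5714 / (7/9) = 684.735 ms

685 ms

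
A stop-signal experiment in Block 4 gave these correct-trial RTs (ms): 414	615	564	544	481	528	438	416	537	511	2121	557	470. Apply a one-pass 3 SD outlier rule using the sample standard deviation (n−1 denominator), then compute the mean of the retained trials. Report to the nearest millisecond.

506 ms

n = 13, ΣRT = 8196, M = 630.462
Σ(x−M)² = 2450715.23; s = √(2450715.23/12) = 451.914
Cutoffs: 630.462 ± 3·451.914 → [-725.3, 1986.2]
Outside: 2121 → excluded.
Retained (n=12): Σ = 6075, mean = 6075/12 = 506.250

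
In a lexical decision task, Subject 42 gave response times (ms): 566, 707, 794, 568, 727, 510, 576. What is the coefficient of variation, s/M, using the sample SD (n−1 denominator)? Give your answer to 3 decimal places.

n = 7, Σ = 4448, M = 635.4286
Σ(x−M)² = 67283.714; s = √(67283.714/6) = 105.8960
CV = 105.8960 / 635.4286 = 0.16665

0.167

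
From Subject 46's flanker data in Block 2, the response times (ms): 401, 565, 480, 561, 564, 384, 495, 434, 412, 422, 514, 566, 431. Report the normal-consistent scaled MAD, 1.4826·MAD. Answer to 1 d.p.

Sorted: 384, 401, 412, 422, 431, 434, 480, 495, 514, 561, 564, 565, 566 → median = 480
|x − 480| sorted: 0, 15, 34, 46, 49, 58, 68, 79, 81, 84, 85, 86, 96 → MAD = 68
Robust SD ≈ 1.4826 × 68 = 100.817

100.8 ms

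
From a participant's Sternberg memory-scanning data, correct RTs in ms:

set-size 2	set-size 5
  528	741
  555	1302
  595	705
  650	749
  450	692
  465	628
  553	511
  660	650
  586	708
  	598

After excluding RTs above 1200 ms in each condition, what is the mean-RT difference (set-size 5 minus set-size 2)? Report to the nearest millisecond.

104 ms

set-size 5: exclude 1302
M(set-size 2) = 5042/9 = 560.222
M(set-size 5) = 5982/9 = 664.667
Difference = 664.667 − 560.222 = 104.444 ms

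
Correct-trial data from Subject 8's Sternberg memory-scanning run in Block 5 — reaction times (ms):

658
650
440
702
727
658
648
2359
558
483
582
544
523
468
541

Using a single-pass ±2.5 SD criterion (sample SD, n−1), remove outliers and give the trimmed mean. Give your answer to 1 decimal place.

n = 15, ΣRT = 10541, M = 702.733
Σ(x−M)² = 3045180.93; s = √(3045180.93/14) = 466.383
Cutoffs: 702.733 ± 2.5·466.383 → [-463.2, 1868.7]
Outside: 2359 → excluded.
Retained (n=14): Σ = 8182, mean = 8182/14 = 584.429

584.4 ms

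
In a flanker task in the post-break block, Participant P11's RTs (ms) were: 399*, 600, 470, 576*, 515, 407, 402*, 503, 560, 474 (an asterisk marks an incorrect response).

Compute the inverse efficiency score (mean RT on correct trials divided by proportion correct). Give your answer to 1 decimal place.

720.2 ms

Correct trials (n=7): 600, 470, 515, 407, 503, 560, 474
Mean correct RT = 3529/7 = 504.1429 ms
Proportion correct = 7/10
IES = 504.1429 / (7/10) = 720.204 ms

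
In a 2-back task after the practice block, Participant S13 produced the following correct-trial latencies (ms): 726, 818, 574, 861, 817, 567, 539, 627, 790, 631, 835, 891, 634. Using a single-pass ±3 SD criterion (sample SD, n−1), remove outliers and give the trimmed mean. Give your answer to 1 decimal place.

n = 13, ΣRT = 9310, M = 716.154
Σ(x−M)² = 187555.69; s = √(187555.69/12) = 125.019
Cutoffs: 716.154 ± 3·125.019 → [341.1, 1091.2]
No RTs fall outside the cutoffs; all 13 retained. Mean = 9310/13 = 716.154

716.2 ms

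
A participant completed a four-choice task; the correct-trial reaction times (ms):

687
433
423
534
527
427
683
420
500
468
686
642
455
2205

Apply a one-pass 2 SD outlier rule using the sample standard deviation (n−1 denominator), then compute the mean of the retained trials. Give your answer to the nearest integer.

n = 14, ΣRT = 9090, M = 649.286
Σ(x−M)² = 2745316.86; s = √(2745316.86/13) = 459.541
Cutoffs: 649.286 ± 2·459.541 → [-269.8, 1568.4]
Outside: 2205 → excluded.
Retained (n=13): Σ = 6885, mean = 6885/13 = 529.615

530 ms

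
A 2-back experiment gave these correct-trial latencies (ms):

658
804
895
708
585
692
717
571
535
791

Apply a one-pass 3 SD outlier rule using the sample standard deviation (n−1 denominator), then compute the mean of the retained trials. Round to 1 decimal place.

695.6 ms

n = 10, ΣRT = 6956, M = 695.600
Σ(x−M)² = 116200.40; s = √(116200.40/9) = 113.627
Cutoffs: 695.600 ± 3·113.627 → [354.7, 1036.5]
No RTs fall outside the cutoffs; all 10 retained. Mean = 6956/10 = 695.600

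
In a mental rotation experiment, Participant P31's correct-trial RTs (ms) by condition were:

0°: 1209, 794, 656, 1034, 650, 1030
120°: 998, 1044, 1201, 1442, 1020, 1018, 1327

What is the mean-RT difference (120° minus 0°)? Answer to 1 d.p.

254.5 ms

M(0°) = 5373/6 = 895.500
M(120°) = 8050/7 = 1150.000
Difference = 1150.000 − 895.500 = 254.500 ms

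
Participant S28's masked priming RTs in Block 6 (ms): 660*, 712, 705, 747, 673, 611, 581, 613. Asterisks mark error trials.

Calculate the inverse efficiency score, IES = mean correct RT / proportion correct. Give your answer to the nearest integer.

758 ms

Correct trials (n=7): 712, 705, 747, 673, 611, 581, 613
Mean correct RT = 4642/7 = 663.1429 ms
Proportion correct = 7/8
IES = 663.1429 / (7/8) = 757.878 ms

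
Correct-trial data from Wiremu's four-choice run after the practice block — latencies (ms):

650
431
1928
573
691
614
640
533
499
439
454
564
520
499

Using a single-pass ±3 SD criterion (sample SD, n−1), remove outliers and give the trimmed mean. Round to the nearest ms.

n = 14, ΣRT = 9035, M = 645.357
Σ(x−M)² = 1856473.21; s = √(1856473.21/13) = 377.896
Cutoffs: 645.357 ± 3·377.896 → [-488.3, 1779.0]
Outside: 1928 → excluded.
Retained (n=13): Σ = 7107, mean = 7107/13 = 546.692

547 ms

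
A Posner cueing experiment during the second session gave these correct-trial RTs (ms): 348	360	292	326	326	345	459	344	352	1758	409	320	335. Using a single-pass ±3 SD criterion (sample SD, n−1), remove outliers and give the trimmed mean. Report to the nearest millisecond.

n = 13, ΣRT = 5974, M = 459.538
Σ(x−M)² = 1847653.23; s = √(1847653.23/12) = 392.392
Cutoffs: 459.538 ± 3·392.392 → [-717.6, 1636.7]
Outside: 1758 → excluded.
Retained (n=12): Σ = 4216, mean = 4216/12 = 351.333

351 ms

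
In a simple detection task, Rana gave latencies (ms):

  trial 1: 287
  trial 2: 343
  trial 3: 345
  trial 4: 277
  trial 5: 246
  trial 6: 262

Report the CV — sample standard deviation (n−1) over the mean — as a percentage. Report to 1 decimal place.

14.2%

n = 6, Σ = 1760, M = 293.3333
Σ(x−M)² = 8665.333; s = √(8665.333/5) = 41.6301
CV = 41.6301 / 293.3333 = 0.14192 = 14.192%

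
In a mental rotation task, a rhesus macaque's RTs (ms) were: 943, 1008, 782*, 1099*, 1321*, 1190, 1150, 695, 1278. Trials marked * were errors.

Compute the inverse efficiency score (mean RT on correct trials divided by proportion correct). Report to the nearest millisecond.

1566 ms

Correct trials (n=6): 943, 1008, 1190, 1150, 695, 1278
Mean correct RT = 6264/6 = 1044.0000 ms
Proportion correct = 6/9
IES = 1044.0000 / (6/9) = 1566.000 ms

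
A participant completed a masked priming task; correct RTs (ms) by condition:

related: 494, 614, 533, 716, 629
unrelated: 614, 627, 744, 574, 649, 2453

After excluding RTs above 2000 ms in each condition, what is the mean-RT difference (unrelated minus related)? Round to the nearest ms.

44 ms

unrelated: exclude 2453
M(related) = 2986/5 = 597.200
M(unrelated) = 3208/5 = 641.600
Difference = 641.600 − 597.200 = 44.400 ms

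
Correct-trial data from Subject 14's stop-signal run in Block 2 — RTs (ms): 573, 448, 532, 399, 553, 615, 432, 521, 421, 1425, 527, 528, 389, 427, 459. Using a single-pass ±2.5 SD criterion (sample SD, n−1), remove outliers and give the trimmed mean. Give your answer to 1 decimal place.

487.4 ms

n = 15, ΣRT = 8249, M = 549.933
Σ(x−M)² = 885666.93; s = √(885666.93/14) = 251.519
Cutoffs: 549.933 ± 2.5·251.519 → [-78.9, 1178.7]
Outside: 1425 → excluded.
Retained (n=14): Σ = 6824, mean = 6824/14 = 487.429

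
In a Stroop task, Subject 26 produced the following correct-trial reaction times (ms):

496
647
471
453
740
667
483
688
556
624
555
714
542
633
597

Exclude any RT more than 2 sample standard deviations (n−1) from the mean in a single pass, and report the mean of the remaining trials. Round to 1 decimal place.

591.1 ms

n = 15, ΣRT = 8866, M = 591.067
Σ(x−M)² = 117594.93; s = √(117594.93/14) = 91.650
Cutoffs: 591.067 ± 2·91.650 → [407.8, 774.4]
No RTs fall outside the cutoffs; all 15 retained. Mean = 8866/15 = 591.067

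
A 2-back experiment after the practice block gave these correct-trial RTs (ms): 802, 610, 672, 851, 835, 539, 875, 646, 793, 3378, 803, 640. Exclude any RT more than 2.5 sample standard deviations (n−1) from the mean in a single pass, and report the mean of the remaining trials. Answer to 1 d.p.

n = 12, ΣRT = 11444, M = 953.667
Σ(x−M)² = 6542156.67; s = √(6542156.67/11) = 771.195
Cutoffs: 953.667 ± 2.5·771.195 → [-974.3, 2881.7]
Outside: 3378 → excluded.
Retained (n=11): Σ = 8066, mean = 8066/11 = 733.273

733.3 ms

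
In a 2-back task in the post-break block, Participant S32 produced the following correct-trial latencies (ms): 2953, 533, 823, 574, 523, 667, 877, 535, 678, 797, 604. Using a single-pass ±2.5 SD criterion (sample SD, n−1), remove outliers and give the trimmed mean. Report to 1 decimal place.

n = 11, ΣRT = 9564, M = 869.455
Σ(x−M)² = 4929120.73; s = √(4929120.73/10) = 702.077
Cutoffs: 869.455 ± 2.5·702.077 → [-885.7, 2624.6]
Outside: 2953 → excluded.
Retained (n=10): Σ = 6611, mean = 6611/10 = 661.100

661.1 ms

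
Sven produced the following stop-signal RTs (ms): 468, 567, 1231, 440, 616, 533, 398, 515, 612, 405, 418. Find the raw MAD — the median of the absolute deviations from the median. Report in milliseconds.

Sorted: 398, 405, 418, 440, 468, 515, 533, 567, 612, 616, 1231 → median = 515
|x − 515|: 47, 52, 716, 75, 101, 18, 117, 0, 97, 110, 97
Sorted deviations: 0, 18, 47, 52, 75, 97, 97, 101, 110, 117, 716 → MAD = 97

97 ms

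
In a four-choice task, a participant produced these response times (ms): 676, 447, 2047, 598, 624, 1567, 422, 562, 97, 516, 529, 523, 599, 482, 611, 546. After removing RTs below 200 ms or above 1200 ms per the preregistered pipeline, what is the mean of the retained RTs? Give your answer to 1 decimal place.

Excluded: 97, 1567, 2047
Retained (n=13): Σ = 7135
Mean = 7135/13 = 548.8462

548.8 ms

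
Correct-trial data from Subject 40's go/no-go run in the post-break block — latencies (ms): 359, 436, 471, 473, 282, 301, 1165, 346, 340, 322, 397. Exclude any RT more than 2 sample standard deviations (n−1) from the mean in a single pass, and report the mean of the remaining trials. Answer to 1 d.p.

n = 11, ΣRT = 4892, M = 444.727
Σ(x−M)² = 612900.18; s = √(612900.18/10) = 247.568
Cutoffs: 444.727 ± 2·247.568 → [-50.4, 939.9]
Outside: 1165 → excluded.
Retained (n=10): Σ = 3727, mean = 3727/10 = 372.700

372.7 ms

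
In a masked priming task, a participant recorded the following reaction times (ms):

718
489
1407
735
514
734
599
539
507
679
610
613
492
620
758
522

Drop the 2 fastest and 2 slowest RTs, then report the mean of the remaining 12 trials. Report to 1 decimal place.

615.8 ms

Sorted: 489, 492, 507, 514, 522, 539, 599, 610, 613, 620, 679, 718, 734, 735, 758, 1407
Drop lowest 2 (489, 492) and highest 2 (758, 1407)
Remaining (n=12): Σ = 7390, mean = 7390/12 = 615.833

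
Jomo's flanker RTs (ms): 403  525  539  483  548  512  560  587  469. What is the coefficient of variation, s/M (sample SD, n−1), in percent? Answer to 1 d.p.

10.8%

n = 9, Σ = 4626, M = 514.0000
Σ(x−M)² = 24658.000; s = √(24658.000/8) = 55.5180
CV = 55.5180 / 514.0000 = 0.10801 = 10.801%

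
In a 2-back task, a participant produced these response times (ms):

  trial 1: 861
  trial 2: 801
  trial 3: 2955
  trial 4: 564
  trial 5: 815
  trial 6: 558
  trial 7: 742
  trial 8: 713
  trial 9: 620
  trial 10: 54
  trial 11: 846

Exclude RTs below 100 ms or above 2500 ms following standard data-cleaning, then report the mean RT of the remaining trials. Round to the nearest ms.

724 ms

Excluded: 54, 2955
Retained (n=9): Σ = 6520
Mean = 6520/9 = 724.4444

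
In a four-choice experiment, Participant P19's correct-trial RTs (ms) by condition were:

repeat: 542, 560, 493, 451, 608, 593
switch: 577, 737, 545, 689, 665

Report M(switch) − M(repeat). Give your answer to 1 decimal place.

M(repeat) = 3247/6 = 541.167
M(switch) = 3213/5 = 642.600
Difference = 642.600 − 541.167 = 101.433 ms

101.4 ms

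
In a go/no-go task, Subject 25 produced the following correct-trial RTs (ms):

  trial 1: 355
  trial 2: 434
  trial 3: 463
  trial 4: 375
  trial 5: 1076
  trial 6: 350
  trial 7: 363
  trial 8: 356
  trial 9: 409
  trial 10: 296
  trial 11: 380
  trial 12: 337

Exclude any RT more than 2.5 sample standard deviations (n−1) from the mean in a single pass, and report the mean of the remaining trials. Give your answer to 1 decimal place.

n = 12, ΣRT = 5194, M = 432.833
Σ(x−M)² = 472885.67; s = √(472885.67/11) = 207.339
Cutoffs: 432.833 ± 2.5·207.339 → [-85.5, 951.2]
Outside: 1076 → excluded.
Retained (n=11): Σ = 4118, mean = 4118/11 = 374.364

374.4 ms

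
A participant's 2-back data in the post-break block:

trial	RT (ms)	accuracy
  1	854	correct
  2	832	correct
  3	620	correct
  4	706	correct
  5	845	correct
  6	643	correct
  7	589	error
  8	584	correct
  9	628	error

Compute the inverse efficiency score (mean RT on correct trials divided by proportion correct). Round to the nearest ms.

Correct trials (n=7): 854, 832, 620, 706, 845, 643, 584
Mean correct RT = 5084/7 = 726.2857 ms
Proportion correct = 7/9
IES = 726.2857 / (7/9) = 933.796 ms

934 ms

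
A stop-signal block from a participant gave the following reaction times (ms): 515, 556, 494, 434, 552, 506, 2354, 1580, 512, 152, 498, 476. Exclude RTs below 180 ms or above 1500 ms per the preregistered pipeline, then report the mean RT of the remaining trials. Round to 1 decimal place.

Excluded: 152, 1580, 2354
Retained (n=9): Σ = 4543
Mean = 4543/9 = 504.7778

504.8 ms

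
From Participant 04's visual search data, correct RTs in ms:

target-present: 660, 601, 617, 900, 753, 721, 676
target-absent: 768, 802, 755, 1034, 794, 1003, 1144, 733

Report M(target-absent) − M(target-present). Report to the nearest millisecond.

175 ms

M(target-present) = 4928/7 = 704.000
M(target-absent) = 7033/8 = 879.125
Difference = 879.125 − 704.000 = 175.125 ms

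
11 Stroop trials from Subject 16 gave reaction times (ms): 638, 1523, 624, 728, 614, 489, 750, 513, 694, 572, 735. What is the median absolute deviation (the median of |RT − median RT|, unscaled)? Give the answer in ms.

90 ms

Sorted: 489, 513, 572, 614, 624, 638, 694, 728, 735, 750, 1523 → median = 638
|x − 638|: 0, 885, 14, 90, 24, 149, 112, 125, 56, 66, 97
Sorted deviations: 0, 14, 24, 56, 66, 90, 97, 112, 125, 149, 885 → MAD = 90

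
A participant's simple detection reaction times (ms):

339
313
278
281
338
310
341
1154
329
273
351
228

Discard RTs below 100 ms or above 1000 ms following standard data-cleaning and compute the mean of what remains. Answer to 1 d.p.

307.4 ms

Excluded: 1154
Retained (n=11): Σ = 3381
Mean = 3381/11 = 307.3636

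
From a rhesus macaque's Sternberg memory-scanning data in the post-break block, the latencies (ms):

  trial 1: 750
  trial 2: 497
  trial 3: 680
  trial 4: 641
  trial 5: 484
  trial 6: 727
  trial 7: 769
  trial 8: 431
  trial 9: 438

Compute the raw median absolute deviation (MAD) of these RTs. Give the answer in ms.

128 ms

Sorted: 431, 438, 484, 497, 641, 680, 727, 750, 769 → median = 641
|x − 641|: 109, 144, 39, 0, 157, 86, 128, 210, 203
Sorted deviations: 0, 39, 86, 109, 128, 144, 157, 203, 210 → MAD = 128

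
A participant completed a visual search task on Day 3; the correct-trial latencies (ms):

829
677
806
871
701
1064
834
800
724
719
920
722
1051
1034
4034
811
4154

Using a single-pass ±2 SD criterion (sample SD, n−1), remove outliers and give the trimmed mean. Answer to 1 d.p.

837.5 ms

n = 17, ΣRT = 20751, M = 1220.647
Σ(x−M)² = 18952423.88; s = √(18952423.88/16) = 1088.360
Cutoffs: 1220.647 ± 2·1088.360 → [-956.1, 3397.4]
Outside: 4034, 4154 → excluded.
Retained (n=15): Σ = 12563, mean = 12563/15 = 837.533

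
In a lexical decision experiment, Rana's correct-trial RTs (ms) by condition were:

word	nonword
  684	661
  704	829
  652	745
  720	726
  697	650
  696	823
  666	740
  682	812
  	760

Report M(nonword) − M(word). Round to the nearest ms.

62 ms

M(word) = 5501/8 = 687.625
M(nonword) = 6746/9 = 749.556
Difference = 749.556 − 687.625 = 61.931 ms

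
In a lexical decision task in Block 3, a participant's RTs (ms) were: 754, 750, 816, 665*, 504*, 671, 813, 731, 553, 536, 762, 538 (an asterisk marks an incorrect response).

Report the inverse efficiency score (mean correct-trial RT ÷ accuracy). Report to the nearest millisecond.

Correct trials (n=10): 754, 750, 816, 671, 813, 731, 553, 536, 762, 538
Mean correct RT = 6924/10 = 692.4000 ms
Proportion correct = 10/12
IES = 692.4000 / (10/12) = 830.880 ms

831 ms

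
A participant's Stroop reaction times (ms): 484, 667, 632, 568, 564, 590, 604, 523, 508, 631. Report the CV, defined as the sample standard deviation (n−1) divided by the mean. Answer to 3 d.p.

n = 10, Σ = 5771, M = 577.1000
Σ(x−M)² = 31514.900; s = √(31514.900/9) = 59.1748
CV = 59.1748 / 577.1000 = 0.10254

0.103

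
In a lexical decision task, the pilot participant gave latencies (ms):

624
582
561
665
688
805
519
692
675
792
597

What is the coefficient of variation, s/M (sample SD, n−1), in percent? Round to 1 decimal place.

13.8%

n = 11, Σ = 7200, M = 654.5455
Σ(x−M)² = 81210.727; s = √(81210.727/10) = 90.1170
CV = 90.1170 / 654.5455 = 0.13768 = 13.768%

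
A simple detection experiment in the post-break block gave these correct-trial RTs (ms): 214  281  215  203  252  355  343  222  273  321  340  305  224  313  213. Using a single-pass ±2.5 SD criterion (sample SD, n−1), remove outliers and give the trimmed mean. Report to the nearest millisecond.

n = 15, ΣRT = 4074, M = 271.600
Σ(x−M)² = 41863.60; s = √(41863.60/14) = 54.683
Cutoffs: 271.600 ± 2.5·54.683 → [134.9, 408.3]
No RTs fall outside the cutoffs; all 15 retained. Mean = 4074/15 = 271.600

272 ms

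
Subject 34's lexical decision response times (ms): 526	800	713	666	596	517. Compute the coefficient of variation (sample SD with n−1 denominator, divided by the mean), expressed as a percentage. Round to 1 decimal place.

17.4%

n = 6, Σ = 3818, M = 636.3333
Σ(x−M)² = 61585.333; s = √(61585.333/5) = 110.9823
CV = 110.9823 / 636.3333 = 0.17441 = 17.441%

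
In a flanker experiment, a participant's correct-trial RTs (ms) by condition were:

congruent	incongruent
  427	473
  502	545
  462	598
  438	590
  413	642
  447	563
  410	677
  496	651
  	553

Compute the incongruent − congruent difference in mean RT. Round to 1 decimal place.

M(congruent) = 3595/8 = 449.375
M(incongruent) = 5292/9 = 588.000
Difference = 588.000 − 449.375 = 138.625 ms

138.6 ms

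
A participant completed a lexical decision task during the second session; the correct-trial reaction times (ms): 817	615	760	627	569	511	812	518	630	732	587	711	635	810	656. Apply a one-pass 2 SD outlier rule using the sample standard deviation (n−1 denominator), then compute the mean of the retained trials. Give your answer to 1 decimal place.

n = 15, ΣRT = 9990, M = 666.000
Σ(x−M)² = 148128.00; s = √(148128.00/14) = 102.862
Cutoffs: 666.000 ± 2·102.862 → [460.3, 871.7]
No RTs fall outside the cutoffs; all 15 retained. Mean = 9990/15 = 666.000

666.0 ms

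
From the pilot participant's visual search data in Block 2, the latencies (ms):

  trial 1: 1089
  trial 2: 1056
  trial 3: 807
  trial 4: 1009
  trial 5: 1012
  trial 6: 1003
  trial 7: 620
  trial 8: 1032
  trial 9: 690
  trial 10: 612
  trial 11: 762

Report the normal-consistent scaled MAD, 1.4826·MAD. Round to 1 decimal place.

Sorted: 612, 620, 690, 762, 807, 1003, 1009, 1012, 1032, 1056, 1089 → median = 1003
|x − 1003| sorted: 0, 6, 9, 29, 53, 86, 196, 241, 313, 383, 391 → MAD = 86
Robust SD ≈ 1.4826 × 86 = 127.504

127.5 ms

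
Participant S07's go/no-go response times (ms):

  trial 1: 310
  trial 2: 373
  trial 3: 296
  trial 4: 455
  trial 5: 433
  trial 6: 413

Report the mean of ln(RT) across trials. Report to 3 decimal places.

ln(RT): 5.7366, 5.9216, 5.6904, 6.1203, 6.0707, 6.0234
Σ ln(RT) = 35.5630
Mean = 35.5630/6 = 5.92717

5.927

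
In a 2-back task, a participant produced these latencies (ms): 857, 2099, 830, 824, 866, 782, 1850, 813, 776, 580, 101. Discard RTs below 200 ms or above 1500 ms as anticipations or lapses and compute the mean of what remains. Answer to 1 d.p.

791.0 ms

Excluded: 101, 1850, 2099
Retained (n=8): Σ = 6328
Mean = 6328/8 = 791.0000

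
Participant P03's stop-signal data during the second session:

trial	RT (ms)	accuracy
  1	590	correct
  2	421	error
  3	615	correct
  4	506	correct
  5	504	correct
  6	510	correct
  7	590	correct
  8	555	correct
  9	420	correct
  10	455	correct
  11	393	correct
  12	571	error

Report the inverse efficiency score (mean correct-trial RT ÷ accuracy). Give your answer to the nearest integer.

Correct trials (n=10): 590, 615, 506, 504, 510, 590, 555, 420, 455, 393
Mean correct RT = 5138/10 = 513.8000 ms
Proportion correct = 10/12
IES = 513.8000 / (10/12) = 616.560 ms

617 ms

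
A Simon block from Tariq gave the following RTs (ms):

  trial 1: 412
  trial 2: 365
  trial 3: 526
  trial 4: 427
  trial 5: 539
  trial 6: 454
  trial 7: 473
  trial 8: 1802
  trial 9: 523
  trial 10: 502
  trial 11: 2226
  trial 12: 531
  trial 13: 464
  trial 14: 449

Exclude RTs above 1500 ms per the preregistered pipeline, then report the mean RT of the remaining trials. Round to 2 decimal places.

Excluded: 1802, 2226
Retained (n=12): Σ = 5665
Mean = 5665/12 = 472.0833

472.08 ms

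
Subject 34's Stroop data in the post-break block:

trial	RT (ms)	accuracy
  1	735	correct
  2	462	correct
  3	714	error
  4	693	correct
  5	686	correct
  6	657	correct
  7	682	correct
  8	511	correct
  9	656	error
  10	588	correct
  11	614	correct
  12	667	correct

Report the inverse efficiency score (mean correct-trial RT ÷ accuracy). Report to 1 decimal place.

Correct trials (n=10): 735, 462, 693, 686, 657, 682, 511, 588, 614, 667
Mean correct RT = 6295/10 = 629.5000 ms
Proportion correct = 10/12
IES = 629.5000 / (10/12) = 755.400 ms

755.4 ms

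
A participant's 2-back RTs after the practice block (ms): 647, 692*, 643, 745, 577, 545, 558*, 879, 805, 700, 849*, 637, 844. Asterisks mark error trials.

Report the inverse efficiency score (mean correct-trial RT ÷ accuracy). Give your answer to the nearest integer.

913 ms

Correct trials (n=10): 647, 643, 745, 577, 545, 879, 805, 700, 637, 844
Mean correct RT = 7022/10 = 702.2000 ms
Proportion correct = 10/13
IES = 702.2000 / (10/13) = 912.860 ms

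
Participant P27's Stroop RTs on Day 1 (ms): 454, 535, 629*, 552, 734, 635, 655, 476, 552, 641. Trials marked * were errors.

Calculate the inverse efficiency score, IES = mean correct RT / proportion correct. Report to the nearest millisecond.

646 ms

Correct trials (n=9): 454, 535, 552, 734, 635, 655, 476, 552, 641
Mean correct RT = 5234/9 = 581.5556 ms
Proportion correct = 9/10
IES = 581.5556 / (9/10) = 646.173 ms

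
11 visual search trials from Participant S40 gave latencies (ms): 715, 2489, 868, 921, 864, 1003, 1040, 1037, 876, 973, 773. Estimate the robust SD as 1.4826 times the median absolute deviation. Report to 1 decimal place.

121.6 ms

Sorted: 715, 773, 864, 868, 876, 921, 973, 1003, 1037, 1040, 2489 → median = 921
|x − 921| sorted: 0, 45, 52, 53, 57, 82, 116, 119, 148, 206, 1568 → MAD = 82
Robust SD ≈ 1.4826 × 82 = 121.573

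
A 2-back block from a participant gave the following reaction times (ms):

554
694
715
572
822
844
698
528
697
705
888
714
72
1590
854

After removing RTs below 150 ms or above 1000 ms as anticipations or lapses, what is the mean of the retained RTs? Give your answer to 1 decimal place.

714.2 ms

Excluded: 72, 1590
Retained (n=13): Σ = 9285
Mean = 9285/13 = 714.2308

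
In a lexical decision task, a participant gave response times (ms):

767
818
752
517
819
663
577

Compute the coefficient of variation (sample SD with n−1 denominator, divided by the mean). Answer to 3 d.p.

n = 7, Σ = 4913, M = 701.8571
Σ(x−M)² = 85240.857; s = √(85240.857/6) = 119.1923
CV = 119.1923 / 701.8571 = 0.16982

0.170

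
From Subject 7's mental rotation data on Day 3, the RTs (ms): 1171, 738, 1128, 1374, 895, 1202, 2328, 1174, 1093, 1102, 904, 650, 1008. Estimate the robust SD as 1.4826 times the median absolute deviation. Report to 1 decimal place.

148.3 ms

Sorted: 650, 738, 895, 904, 1008, 1093, 1102, 1128, 1171, 1174, 1202, 1374, 2328 → median = 1102
|x − 1102| sorted: 0, 9, 26, 69, 72, 94, 100, 198, 207, 272, 364, 452, 1226 → MAD = 100
Robust SD ≈ 1.4826 × 100 = 148.260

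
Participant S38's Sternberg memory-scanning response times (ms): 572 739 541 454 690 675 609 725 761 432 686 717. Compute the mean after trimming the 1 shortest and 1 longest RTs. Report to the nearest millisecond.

641 ms

Sorted: 432, 454, 541, 572, 609, 675, 686, 690, 717, 725, 739, 761
Drop lowest 1 (432) and highest 1 (761)
Remaining (n=10): Σ = 6408, mean = 6408/10 = 640.800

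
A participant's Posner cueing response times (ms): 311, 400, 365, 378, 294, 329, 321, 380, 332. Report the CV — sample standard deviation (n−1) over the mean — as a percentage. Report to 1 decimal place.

10.5%

n = 9, Σ = 3110, M = 345.5556
Σ(x−M)² = 10494.222; s = √(10494.222/8) = 36.2185
CV = 36.2185 / 345.5556 = 0.10481 = 10.481%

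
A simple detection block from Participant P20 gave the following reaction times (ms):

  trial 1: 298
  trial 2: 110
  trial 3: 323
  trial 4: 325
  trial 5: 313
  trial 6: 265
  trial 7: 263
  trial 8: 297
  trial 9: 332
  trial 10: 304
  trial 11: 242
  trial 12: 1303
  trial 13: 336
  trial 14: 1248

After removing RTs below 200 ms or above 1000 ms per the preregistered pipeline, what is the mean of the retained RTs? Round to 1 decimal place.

Excluded: 110, 1248, 1303
Retained (n=11): Σ = 3298
Mean = 3298/11 = 299.8182

299.8 ms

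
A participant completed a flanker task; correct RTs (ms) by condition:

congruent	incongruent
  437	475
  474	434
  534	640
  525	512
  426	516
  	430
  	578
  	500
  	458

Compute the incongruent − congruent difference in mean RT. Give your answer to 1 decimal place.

M(congruent) = 2396/5 = 479.200
M(incongruent) = 4543/9 = 504.778
Difference = 504.778 − 479.200 = 25.578 ms

25.6 ms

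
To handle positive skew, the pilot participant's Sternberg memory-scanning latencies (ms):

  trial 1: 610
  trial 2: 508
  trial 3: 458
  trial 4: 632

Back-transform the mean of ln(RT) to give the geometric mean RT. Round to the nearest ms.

ln(RT): 6.4135, 6.2305, 6.1269, 6.4489
Mean ln(RT) = 25.2197/4 = 6.30492
Geometric mean = exp(6.30492) = 547.26 ms

547 ms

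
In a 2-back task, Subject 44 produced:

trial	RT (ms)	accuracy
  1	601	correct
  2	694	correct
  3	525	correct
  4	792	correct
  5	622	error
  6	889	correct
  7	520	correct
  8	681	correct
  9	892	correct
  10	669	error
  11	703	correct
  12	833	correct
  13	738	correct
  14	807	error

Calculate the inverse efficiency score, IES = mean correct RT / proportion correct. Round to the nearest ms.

Correct trials (n=11): 601, 694, 525, 792, 889, 520, 681, 892, 703, 833, 738
Mean correct RT = 7868/11 = 715.2727 ms
Proportion correct = 11/14
IES = 715.2727 / (11/14) = 910.347 ms

910 ms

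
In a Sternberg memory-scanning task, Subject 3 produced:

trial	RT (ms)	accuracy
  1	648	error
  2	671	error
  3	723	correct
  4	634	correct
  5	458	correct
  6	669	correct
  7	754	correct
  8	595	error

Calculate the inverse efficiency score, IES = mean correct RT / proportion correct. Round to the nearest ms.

1036 ms

Correct trials (n=5): 723, 634, 458, 669, 754
Mean correct RT = 3238/5 = 647.6000 ms
Proportion correct = 5/8
IES = 647.6000 / (5/8) = 1036.160 ms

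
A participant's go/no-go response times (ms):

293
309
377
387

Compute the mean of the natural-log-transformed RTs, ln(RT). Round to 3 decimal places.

ln(RT): 5.6802, 5.7333, 5.9322, 5.9584
Σ ln(RT) = 23.3042
Mean = 23.3042/4 = 5.82605

5.826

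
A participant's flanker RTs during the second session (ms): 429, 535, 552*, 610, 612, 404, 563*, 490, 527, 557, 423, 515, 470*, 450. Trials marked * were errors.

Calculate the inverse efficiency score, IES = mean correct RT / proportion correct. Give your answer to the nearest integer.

642 ms

Correct trials (n=11): 429, 535, 610, 612, 404, 490, 527, 557, 423, 515, 450
Mean correct RT = 5552/11 = 504.7273 ms
Proportion correct = 11/14
IES = 504.7273 / (11/14) = 642.380 ms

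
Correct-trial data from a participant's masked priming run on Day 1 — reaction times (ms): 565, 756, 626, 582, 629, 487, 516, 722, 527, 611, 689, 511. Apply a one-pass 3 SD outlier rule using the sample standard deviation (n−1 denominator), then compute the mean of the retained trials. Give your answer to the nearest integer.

n = 12, ΣRT = 7221, M = 601.750
Σ(x−M)² = 83366.25; s = √(83366.25/11) = 87.056
Cutoffs: 601.750 ± 3·87.056 → [340.6, 862.9]
No RTs fall outside the cutoffs; all 12 retained. Mean = 7221/12 = 601.750

602 ms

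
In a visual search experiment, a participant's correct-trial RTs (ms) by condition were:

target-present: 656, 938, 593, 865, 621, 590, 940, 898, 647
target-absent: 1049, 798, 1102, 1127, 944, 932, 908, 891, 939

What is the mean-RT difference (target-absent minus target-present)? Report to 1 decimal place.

M(target-present) = 6748/9 = 749.778
M(target-absent) = 8690/9 = 965.556
Difference = 965.556 − 749.778 = 215.778 ms

215.8 ms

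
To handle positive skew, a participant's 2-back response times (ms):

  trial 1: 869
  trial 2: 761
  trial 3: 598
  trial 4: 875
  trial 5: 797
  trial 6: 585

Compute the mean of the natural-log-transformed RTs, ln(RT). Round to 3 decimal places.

ln(RT): 6.7673, 6.6346, 6.3936, 6.7742, 6.6809, 6.3716
Σ ln(RT) = 39.6223
Mean = 39.6223/6 = 6.60371

6.604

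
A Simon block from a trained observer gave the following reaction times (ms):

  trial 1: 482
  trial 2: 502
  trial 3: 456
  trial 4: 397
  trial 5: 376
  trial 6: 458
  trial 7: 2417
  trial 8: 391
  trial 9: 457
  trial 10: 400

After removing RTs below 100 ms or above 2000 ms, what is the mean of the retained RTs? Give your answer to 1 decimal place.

Excluded: 2417
Retained (n=9): Σ = 3919
Mean = 3919/9 = 435.4444

435.4 ms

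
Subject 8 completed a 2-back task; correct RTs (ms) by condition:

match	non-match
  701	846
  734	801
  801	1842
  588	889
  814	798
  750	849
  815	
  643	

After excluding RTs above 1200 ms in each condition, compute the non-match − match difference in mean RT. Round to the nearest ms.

non-match: exclude 1842
M(match) = 5846/8 = 730.750
M(non-match) = 4183/5 = 836.600
Difference = 836.600 − 730.750 = 105.850 ms

106 ms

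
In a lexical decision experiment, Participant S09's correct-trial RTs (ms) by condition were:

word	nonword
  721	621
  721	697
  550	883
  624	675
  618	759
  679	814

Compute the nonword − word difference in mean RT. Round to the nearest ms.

M(word) = 3913/6 = 652.167
M(nonword) = 4449/6 = 741.500
Difference = 741.500 − 652.167 = 89.333 ms

89 ms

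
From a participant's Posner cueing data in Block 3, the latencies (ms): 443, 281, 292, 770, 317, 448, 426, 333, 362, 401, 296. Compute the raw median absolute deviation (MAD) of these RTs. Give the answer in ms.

66 ms

Sorted: 281, 292, 296, 317, 333, 362, 401, 426, 443, 448, 770 → median = 362
|x − 362|: 81, 81, 70, 408, 45, 86, 64, 29, 0, 39, 66
Sorted deviations: 0, 29, 39, 45, 64, 66, 70, 81, 81, 86, 408 → MAD = 66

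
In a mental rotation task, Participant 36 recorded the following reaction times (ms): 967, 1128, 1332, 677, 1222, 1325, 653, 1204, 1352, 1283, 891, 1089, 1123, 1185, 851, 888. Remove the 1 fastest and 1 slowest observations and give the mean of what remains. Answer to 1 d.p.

Sorted: 653, 677, 851, 888, 891, 967, 1089, 1123, 1128, 1185, 1204, 1222, 1283, 1325, 1332, 1352
Drop lowest 1 (653) and highest 1 (1352)
Remaining (n=14): Σ = 15165, mean = 15165/14 = 1083.214

1083.2 ms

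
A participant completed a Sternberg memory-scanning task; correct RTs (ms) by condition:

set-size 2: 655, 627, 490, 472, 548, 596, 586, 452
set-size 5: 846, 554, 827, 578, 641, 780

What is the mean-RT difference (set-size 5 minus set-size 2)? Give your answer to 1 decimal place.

151.1 ms

M(set-size 2) = 4426/8 = 553.250
M(set-size 5) = 4226/6 = 704.333
Difference = 704.333 − 553.250 = 151.083 ms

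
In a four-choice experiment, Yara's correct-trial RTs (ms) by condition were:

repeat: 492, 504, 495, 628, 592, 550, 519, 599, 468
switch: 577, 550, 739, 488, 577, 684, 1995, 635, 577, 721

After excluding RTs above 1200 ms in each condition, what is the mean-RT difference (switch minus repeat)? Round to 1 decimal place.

switch: exclude 1995
M(repeat) = 4847/9 = 538.556
M(switch) = 5548/9 = 616.444
Difference = 616.444 − 538.556 = 77.889 ms

77.9 ms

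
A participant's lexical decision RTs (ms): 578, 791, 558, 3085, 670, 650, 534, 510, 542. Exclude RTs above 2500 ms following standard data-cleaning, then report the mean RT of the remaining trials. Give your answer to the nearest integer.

604 ms

Excluded: 3085
Retained (n=8): Σ = 4833
Mean = 4833/8 = 604.1250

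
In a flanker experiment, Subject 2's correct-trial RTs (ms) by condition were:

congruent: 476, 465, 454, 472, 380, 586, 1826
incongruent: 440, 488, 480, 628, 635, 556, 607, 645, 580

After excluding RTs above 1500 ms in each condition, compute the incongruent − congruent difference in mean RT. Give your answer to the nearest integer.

congruent: exclude 1826
M(congruent) = 2833/6 = 472.167
M(incongruent) = 5059/9 = 562.111
Difference = 562.111 − 472.167 = 89.944 ms

90 ms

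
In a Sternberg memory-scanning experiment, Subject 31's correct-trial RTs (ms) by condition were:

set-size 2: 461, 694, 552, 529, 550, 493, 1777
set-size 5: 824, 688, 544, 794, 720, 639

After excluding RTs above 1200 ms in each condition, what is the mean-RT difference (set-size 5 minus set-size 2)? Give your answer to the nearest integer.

155 ms

set-size 2: exclude 1777
M(set-size 2) = 3279/6 = 546.500
M(set-size 5) = 4209/6 = 701.500
Difference = 701.500 − 546.500 = 155.000 ms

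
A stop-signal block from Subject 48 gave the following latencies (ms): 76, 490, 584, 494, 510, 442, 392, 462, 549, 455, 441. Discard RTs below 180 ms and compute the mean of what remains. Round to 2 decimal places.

481.90 ms

Excluded: 76
Retained (n=10): Σ = 4819
Mean = 4819/10 = 481.9000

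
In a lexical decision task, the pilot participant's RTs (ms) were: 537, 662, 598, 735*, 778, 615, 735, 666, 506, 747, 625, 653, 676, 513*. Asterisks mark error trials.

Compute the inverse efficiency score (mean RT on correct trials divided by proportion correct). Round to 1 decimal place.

Correct trials (n=12): 537, 662, 598, 778, 615, 735, 666, 506, 747, 625, 653, 676
Mean correct RT = 7798/12 = 649.8333 ms
Proportion correct = 12/14
IES = 649.8333 / (12/14) = 758.139 ms

758.1 ms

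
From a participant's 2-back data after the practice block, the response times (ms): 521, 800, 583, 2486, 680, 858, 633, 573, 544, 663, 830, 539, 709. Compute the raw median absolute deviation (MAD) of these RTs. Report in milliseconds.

119 ms

Sorted: 521, 539, 544, 573, 583, 633, 663, 680, 709, 800, 830, 858, 2486 → median = 663
|x − 663|: 142, 137, 80, 1823, 17, 195, 30, 90, 119, 0, 167, 124, 46
Sorted deviations: 0, 17, 30, 46, 80, 90, 119, 124, 137, 142, 167, 195, 1823 → MAD = 119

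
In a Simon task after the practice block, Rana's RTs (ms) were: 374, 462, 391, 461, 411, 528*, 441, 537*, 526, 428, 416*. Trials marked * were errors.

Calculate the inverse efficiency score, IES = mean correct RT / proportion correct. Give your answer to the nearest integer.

Correct trials (n=8): 374, 462, 391, 461, 411, 441, 526, 428
Mean correct RT = 3494/8 = 436.7500 ms
Proportion correct = 8/11
IES = 436.7500 / (8/11) = 600.531 ms

601 ms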